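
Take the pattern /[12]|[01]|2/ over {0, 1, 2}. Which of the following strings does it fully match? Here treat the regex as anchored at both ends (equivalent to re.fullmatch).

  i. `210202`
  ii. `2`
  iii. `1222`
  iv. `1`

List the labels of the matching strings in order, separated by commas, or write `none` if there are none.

ii, iv

i. `210202` → no match
ii. `2` → match
iii. `1222` → no match
iv. `1` → match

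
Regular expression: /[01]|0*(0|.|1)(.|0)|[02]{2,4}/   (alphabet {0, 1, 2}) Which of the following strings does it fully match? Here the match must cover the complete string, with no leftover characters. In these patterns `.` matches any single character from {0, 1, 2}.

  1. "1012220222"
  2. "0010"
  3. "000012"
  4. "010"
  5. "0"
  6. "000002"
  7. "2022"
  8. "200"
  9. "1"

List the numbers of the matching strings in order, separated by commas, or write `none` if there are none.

2, 3, 4, 5, 6, 7, 8, 9

1. "1012220222" → no match
2. "0010" → match
3. "000012" → match
4. "010" → match
5. "0" → match
6. "000002" → match
7. "2022" → match
8. "200" → match
9. "1" → match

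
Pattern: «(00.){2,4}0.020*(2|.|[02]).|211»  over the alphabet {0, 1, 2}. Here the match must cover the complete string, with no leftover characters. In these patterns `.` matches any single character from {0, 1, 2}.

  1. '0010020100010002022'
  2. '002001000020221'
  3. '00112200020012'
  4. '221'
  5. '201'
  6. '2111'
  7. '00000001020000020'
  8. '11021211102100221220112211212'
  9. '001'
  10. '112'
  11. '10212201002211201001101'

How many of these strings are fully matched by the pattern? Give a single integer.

1 → no match
2 → match
3 → no match
4 → no match
5 → no match
6 → no match
7 → match
8 → no match
9 → no match
10 → no match
11 → no match
Total matched: 2

2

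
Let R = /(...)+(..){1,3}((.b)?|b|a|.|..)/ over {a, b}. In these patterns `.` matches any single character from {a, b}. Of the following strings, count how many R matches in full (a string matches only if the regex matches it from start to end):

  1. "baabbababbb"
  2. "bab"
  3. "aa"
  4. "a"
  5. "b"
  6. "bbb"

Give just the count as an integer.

1 → match
2 → no match
3 → no match
4 → no match
5 → no match
6 → no match
Total matched: 1

1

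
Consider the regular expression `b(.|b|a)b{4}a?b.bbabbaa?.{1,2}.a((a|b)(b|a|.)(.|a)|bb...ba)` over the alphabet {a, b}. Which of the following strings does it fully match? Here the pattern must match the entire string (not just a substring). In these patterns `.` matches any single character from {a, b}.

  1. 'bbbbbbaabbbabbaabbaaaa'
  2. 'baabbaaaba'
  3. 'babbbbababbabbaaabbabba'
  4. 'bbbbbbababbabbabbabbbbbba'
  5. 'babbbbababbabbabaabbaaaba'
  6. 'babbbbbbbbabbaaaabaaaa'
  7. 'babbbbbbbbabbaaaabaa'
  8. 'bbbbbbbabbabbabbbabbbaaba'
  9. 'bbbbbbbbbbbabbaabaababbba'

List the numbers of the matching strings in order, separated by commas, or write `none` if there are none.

1 → no match
2. 'baabbaaaba' → no match
3 → match
4 → match
5 → match
6 → match
7 → match
8 → match
9 → no match

3, 4, 5, 6, 7, 8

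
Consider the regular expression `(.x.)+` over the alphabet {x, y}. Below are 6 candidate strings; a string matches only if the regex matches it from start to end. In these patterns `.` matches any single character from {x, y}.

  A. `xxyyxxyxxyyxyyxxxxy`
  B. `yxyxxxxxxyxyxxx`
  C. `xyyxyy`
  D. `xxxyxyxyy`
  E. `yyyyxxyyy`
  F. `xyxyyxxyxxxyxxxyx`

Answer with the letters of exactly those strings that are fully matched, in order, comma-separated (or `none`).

B

A → no match
B → match
C. `xyyxyy` → no match
D. `xxxyxyxyy` → no match
E. `yyyyxxyyy` → no match
F → no match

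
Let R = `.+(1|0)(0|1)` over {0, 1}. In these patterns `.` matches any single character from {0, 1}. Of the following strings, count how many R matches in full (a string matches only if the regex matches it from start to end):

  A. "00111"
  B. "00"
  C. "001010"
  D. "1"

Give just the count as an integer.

A → match
B → no match
C → match
D → no match
Total matched: 2

2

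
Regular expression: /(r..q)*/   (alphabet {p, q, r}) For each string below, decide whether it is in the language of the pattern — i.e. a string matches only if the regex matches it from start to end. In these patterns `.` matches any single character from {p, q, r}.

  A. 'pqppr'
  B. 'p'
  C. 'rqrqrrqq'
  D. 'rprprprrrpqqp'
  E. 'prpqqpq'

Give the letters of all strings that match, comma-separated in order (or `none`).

C

A → no match
B → no match
C → match
D → no match
E → no match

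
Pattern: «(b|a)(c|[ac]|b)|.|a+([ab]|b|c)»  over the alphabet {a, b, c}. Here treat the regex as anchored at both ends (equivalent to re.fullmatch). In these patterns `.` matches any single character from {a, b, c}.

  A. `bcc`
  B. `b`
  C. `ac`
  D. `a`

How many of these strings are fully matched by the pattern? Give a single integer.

3

A → no match
B → match
C → match
D → match
Total matched: 3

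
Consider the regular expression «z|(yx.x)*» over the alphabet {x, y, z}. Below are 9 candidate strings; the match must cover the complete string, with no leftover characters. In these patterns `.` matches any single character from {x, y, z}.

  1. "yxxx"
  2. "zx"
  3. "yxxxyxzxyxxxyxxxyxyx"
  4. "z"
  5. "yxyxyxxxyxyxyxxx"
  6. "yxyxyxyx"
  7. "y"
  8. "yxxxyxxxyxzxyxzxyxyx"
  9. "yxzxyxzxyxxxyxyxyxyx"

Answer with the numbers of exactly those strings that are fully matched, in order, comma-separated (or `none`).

1 → match
2 → no match
3 → match
4 → match
5 → match
6 → match
7 → no match
8 → match
9 → match

1, 3, 4, 5, 6, 8, 9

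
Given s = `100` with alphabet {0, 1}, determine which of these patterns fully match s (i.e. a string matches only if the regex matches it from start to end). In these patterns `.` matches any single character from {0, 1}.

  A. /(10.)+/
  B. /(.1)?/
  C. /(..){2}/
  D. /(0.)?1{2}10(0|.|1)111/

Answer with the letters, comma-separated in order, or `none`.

A → match
B → no match
C → no match
D → no match — must end with `111`

A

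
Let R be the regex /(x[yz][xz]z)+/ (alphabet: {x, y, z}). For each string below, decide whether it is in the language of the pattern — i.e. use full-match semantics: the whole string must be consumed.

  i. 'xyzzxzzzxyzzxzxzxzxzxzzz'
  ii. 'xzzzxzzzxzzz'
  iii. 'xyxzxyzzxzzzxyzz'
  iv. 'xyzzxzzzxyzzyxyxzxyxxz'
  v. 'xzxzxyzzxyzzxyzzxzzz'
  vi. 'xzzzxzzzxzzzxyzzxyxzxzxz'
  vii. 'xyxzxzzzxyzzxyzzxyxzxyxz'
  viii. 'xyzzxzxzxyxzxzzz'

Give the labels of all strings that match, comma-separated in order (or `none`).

i, ii, iii, v, vi, vii, viii

i → match
ii. 'xzzzxzzzxzzz' → match
iii → match
iv → no match
v → match
vi → match
vii → match
viii → match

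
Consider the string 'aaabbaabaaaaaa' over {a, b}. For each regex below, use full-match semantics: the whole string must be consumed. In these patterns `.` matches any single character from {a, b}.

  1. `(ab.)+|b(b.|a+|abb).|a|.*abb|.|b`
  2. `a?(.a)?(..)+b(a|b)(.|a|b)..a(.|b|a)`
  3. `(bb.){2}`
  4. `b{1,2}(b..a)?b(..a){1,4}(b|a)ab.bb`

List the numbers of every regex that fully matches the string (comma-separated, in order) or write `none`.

1 → no match
2 → match
3 → no match — must start with 'bb'
4 → no match — must start with 'b'

2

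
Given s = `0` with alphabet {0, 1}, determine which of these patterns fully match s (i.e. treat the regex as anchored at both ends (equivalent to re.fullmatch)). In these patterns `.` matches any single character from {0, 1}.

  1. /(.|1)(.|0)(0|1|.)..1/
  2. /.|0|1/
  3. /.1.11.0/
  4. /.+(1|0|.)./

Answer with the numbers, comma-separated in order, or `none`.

2

1 → no match — must end with `1`
2 → match
3 → no match
4 → no match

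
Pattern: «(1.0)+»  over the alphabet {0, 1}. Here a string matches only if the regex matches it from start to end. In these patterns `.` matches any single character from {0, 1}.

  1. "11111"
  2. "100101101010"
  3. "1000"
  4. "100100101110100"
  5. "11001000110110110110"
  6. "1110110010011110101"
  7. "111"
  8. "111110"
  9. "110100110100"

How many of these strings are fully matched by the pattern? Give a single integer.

1

1 → no match — must end with "0"
2 → no match
3 → no match
4 → no match
5 → no match
6 → no match — must end with "0"
7 → no match — must end with "0"
8 → no match
9 → match
Total matched: 1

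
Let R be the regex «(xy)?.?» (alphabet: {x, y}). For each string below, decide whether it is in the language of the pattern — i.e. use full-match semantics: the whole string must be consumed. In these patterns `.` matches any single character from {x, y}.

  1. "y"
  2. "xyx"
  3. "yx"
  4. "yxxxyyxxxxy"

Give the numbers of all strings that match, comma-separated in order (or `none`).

1, 2

1 → match
2 → match
3 → no match
4 → no match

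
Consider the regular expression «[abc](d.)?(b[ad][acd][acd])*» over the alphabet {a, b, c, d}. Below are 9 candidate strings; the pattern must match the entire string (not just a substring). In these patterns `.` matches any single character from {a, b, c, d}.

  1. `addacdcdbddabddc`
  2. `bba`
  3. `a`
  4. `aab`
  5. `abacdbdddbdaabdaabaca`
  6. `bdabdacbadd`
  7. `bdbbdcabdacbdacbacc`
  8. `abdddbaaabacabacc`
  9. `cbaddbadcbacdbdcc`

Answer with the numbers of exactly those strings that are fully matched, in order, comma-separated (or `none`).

1 → no match
2 → no match
3 → match
4 → no match
5 → match
6 → match
7 → match
8 → match
9 → match

3, 5, 6, 7, 8, 9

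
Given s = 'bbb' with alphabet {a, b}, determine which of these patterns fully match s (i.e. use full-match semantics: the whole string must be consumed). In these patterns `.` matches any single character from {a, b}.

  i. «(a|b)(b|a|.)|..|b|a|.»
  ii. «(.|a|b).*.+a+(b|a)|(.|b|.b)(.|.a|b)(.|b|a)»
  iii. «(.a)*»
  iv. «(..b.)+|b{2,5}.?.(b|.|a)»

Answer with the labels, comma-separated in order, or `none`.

ii

i → no match
ii → match
iii → no match
iv → no match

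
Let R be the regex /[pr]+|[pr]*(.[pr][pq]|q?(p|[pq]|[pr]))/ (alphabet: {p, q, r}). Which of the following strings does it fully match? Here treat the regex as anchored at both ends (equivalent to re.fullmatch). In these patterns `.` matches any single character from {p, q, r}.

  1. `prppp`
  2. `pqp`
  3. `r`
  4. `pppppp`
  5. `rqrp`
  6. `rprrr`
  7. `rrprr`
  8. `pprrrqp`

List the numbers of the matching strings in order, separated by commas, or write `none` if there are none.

1 → match
2 → match
3 → match
4 → match
5 → match
6 → match
7 → match
8 → match

1, 2, 3, 4, 5, 6, 7, 8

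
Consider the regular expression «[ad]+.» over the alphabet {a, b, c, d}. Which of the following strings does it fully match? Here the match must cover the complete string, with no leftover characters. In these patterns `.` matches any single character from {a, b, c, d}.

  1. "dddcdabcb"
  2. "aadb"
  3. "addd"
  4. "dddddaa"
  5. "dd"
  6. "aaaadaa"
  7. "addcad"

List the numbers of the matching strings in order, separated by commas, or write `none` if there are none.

1 → no match
2 → match
3 → match
4 → match
5 → match
6 → match
7 → no match

2, 3, 4, 5, 6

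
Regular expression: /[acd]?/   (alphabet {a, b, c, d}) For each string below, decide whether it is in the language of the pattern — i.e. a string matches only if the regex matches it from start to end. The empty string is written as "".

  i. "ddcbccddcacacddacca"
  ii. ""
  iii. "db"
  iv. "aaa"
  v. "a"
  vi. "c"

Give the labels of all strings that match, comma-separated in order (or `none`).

i → no match
ii → match
iii → no match
iv → no match
v → match
vi → match

ii, v, vi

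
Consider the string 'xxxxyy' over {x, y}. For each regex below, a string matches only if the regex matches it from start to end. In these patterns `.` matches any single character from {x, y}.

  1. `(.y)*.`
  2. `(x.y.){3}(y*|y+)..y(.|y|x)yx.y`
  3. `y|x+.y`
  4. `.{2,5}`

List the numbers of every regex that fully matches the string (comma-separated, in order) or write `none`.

1 → no match
2 → no match
3 → match
4 → no match

3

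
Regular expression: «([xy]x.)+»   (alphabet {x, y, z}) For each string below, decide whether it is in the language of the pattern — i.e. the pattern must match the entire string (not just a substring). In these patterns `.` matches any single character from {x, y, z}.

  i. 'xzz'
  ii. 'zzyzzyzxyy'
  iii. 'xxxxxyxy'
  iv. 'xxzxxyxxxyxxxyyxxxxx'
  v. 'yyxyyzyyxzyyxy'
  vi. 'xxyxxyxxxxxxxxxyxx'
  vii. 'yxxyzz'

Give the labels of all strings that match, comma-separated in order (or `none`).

i → no match
ii → no match
iii → no match
iv → no match
v → no match
vi → match
vii → no match

vi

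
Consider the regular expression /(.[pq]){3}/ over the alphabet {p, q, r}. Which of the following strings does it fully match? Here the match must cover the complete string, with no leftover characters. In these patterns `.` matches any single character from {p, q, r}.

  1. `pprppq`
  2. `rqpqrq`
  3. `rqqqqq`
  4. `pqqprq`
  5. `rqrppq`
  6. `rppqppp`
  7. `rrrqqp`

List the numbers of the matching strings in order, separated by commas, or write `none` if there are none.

1 → match
2 → match
3 → match
4 → match
5 → match
6 → no match
7 → no match

1, 2, 3, 4, 5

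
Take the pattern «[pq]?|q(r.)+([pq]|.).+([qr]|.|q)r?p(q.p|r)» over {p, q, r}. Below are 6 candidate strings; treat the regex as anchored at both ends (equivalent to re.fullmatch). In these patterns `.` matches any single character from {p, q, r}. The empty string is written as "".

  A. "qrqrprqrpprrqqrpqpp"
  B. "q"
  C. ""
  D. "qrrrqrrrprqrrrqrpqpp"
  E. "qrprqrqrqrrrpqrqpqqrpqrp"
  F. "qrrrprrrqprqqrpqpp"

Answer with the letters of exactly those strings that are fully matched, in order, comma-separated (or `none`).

A → match
B → match
C → match
D → match
E → match
F → match

A, B, C, D, E, F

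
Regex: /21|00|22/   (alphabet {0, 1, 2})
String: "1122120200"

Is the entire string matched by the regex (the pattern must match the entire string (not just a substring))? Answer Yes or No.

No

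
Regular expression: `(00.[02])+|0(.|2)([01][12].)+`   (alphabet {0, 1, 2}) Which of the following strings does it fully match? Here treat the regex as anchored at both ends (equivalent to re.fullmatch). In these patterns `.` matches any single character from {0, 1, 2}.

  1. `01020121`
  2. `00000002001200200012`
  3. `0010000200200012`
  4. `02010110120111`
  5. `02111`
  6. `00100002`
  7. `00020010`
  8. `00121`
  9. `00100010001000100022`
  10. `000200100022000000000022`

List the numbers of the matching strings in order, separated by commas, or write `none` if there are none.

1 → match
2 → match
3 → match
4 → match
5 → match
6 → match
7 → match
8 → match
9 → match
10 → match

1, 2, 3, 4, 5, 6, 7, 8, 9, 10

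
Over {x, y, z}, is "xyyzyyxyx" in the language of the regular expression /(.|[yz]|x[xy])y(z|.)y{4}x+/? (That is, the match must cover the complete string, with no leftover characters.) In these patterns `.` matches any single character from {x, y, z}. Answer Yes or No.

No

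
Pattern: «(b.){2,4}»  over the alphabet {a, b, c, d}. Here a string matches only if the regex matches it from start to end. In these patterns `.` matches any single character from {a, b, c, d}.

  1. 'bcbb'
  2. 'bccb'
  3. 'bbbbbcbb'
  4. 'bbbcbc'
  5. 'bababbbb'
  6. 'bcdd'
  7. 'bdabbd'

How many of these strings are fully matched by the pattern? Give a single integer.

4

1 → match
2 → no match
3 → match
4 → match
5 → match
6 → no match
7 → no match
Total matched: 4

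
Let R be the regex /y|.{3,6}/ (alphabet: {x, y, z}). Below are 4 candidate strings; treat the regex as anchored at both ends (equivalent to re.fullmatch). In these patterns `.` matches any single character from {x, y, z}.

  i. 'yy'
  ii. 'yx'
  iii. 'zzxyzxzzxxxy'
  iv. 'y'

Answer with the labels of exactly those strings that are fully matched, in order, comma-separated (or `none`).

iv

i. 'yy' → no match
ii. 'yx' → no match
iii. 'zzxyzxzzxxxy' → no match
iv. 'y' → match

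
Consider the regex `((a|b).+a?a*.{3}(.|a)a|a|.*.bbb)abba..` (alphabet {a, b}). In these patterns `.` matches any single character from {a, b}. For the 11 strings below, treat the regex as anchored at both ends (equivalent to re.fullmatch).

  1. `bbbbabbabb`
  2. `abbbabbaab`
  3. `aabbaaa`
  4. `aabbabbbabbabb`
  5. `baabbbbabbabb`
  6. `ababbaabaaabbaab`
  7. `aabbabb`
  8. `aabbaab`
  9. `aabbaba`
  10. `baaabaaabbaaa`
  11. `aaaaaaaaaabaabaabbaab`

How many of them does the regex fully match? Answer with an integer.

1 → match
2 → match
3 → match
4 → match
5 → match
6 → match
7 → match
8 → match
9 → match
10 → match
11 → match
Total matched: 11

11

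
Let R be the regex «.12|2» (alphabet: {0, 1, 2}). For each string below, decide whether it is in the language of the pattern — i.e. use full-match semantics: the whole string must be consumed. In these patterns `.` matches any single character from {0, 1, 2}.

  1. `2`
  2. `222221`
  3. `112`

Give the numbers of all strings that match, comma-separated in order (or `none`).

1 → match
2 → no match
3 → match

1, 3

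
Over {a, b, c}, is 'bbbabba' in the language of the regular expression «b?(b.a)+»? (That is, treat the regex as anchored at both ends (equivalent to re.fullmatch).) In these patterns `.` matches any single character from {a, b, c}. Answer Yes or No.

Yes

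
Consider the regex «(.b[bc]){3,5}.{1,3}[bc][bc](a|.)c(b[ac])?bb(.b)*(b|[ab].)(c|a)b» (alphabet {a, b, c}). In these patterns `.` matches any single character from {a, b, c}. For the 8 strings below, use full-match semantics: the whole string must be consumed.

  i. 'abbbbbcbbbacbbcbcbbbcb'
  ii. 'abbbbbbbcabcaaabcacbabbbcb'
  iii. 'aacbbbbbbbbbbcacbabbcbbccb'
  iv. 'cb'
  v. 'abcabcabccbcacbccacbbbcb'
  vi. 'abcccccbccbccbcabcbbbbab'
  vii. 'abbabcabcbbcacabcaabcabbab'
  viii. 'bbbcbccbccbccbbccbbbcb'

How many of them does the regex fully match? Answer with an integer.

4

i → match
ii → match
iii → no match
iv → no match
v → match
vi → no match
vii → no match
viii → match
Total matched: 4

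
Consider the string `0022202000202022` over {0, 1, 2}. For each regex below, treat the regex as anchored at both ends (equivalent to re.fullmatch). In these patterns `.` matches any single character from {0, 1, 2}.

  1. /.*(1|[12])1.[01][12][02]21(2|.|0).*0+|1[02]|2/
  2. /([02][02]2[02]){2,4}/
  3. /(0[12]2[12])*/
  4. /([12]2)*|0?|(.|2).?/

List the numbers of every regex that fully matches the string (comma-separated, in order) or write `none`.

2

1 → no match
2 → match
3 → no match
4 → no match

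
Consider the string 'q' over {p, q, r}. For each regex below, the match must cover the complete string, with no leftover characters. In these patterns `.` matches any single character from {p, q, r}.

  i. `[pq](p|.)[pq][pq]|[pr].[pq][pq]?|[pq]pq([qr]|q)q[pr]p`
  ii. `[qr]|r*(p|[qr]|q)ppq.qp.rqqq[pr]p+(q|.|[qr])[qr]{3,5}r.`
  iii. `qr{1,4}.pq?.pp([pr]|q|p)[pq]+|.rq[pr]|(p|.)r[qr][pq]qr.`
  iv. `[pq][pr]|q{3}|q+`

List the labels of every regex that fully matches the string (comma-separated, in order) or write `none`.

ii, iv

i → no match
ii → match
iii → no match
iv → match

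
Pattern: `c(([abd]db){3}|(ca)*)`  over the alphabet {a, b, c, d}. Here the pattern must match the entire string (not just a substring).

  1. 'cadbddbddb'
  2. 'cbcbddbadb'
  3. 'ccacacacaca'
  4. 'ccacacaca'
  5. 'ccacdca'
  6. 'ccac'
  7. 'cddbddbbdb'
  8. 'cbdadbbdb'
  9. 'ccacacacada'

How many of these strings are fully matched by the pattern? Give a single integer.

4

1 → match
2 → no match
3 → match
4 → match
5 → no match
6 → no match
7 → match
8 → no match
9 → no match
Total matched: 4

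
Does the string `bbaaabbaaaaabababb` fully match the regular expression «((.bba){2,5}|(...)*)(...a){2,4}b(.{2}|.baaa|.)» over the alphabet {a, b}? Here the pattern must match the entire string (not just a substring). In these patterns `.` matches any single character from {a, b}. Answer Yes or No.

Yes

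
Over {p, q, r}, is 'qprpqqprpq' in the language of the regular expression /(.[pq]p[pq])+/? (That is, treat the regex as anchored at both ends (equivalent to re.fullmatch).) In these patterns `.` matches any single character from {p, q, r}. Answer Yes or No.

No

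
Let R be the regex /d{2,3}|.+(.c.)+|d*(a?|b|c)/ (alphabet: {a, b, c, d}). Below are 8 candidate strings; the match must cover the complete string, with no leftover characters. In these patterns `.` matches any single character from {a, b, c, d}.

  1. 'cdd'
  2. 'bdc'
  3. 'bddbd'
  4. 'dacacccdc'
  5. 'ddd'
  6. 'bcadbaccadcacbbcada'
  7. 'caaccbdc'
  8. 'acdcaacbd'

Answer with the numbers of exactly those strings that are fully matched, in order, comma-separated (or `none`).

5

1 → no match
2 → no match
3 → no match
4 → no match
5 → match
6 → no match
7 → no match
8 → no match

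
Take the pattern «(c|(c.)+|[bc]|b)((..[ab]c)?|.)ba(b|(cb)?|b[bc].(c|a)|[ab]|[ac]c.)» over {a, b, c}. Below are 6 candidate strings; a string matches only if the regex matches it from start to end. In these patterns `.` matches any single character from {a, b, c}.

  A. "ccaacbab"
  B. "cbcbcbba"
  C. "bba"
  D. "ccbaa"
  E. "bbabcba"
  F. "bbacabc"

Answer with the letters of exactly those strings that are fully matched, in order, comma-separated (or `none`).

A → match
B → match
C → match
D → match
E → match
F → no match

A, B, C, D, E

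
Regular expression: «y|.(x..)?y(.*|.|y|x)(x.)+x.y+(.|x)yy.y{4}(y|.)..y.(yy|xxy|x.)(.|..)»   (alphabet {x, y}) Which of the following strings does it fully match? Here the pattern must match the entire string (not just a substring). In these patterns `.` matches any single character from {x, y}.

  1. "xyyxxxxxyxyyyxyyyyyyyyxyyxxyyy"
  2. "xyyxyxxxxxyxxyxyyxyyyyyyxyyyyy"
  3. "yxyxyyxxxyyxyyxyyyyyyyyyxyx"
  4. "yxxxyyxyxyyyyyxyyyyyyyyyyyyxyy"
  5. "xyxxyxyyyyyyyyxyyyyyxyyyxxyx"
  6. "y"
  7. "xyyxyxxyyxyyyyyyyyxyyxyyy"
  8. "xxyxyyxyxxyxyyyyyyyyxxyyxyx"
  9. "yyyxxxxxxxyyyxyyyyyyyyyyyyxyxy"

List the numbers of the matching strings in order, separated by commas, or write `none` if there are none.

1, 2, 3, 4, 5, 6, 7, 8, 9

1 → match
2 → match
3 → match
4 → match
5 → match
6 → match
7 → match
8 → match
9 → match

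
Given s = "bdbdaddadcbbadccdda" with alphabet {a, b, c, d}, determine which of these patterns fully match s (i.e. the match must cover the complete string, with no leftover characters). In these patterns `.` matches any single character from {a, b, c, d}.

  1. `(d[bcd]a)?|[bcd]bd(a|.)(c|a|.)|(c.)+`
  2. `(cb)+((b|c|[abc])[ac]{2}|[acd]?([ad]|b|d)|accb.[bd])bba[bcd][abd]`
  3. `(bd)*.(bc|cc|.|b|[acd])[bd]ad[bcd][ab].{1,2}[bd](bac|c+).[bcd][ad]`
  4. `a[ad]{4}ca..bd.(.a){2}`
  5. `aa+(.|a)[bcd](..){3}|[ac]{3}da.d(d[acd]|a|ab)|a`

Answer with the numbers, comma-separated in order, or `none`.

3

1 → no match
2 → no match — must start with "cb"
3 → match
4 → no match — must start with "a"
5 → no match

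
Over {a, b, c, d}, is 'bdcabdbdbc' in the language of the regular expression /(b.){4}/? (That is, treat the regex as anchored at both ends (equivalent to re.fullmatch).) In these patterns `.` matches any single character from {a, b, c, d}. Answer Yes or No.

No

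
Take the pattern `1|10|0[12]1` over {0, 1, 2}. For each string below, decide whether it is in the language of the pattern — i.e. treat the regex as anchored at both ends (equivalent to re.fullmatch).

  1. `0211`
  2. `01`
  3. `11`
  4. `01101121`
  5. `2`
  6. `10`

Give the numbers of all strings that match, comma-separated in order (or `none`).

6

1 → no match
2 → no match
3 → no match
4 → no match
5 → no match
6 → match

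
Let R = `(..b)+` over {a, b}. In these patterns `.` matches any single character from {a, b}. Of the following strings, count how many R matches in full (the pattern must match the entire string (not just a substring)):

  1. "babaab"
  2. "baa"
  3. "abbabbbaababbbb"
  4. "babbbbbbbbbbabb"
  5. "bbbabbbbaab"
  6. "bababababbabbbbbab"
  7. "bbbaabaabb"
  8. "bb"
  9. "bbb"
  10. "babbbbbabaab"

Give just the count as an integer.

4

1 → match
2 → no match — must end with "b"
3 → no match
4 → match
5 → no match
6 → no match
7 → no match
8 → no match
9 → match
10 → match
Total matched: 4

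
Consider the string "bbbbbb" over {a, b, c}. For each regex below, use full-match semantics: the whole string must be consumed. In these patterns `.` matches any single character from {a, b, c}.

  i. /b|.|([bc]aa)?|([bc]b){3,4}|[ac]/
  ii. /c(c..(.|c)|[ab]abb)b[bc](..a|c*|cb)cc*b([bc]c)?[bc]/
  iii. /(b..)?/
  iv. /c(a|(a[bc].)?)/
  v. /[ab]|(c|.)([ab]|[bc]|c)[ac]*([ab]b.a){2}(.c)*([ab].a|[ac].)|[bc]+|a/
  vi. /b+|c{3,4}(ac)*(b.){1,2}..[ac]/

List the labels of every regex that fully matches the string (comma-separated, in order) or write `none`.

i, v, vi

i → match
ii → no match — must start with "c"
iii → no match
iv → no match — must start with "c"
v → match
vi → match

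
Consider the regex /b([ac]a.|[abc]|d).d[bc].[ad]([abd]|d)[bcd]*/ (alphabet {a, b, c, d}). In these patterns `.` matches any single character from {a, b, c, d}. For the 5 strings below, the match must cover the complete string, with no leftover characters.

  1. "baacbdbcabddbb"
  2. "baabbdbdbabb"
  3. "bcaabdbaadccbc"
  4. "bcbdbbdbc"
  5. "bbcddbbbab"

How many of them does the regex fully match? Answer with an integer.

3

1 → match
2 → no match
3 → match
4 → match
5 → no match
Total matched: 3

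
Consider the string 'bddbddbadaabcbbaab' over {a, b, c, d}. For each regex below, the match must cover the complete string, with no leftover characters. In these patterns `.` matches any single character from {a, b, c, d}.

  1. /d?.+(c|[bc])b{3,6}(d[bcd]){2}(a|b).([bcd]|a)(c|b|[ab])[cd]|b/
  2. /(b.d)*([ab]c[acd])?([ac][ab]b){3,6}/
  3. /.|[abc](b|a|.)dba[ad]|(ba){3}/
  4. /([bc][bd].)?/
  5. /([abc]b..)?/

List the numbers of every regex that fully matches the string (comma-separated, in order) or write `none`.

2

1 → no match
2 → match
3 → no match
4 → no match
5 → no match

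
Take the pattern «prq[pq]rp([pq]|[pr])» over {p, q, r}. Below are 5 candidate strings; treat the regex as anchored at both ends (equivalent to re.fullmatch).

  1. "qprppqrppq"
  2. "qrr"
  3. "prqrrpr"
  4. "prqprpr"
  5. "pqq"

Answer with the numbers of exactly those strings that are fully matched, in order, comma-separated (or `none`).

4

1. "qprppqrppq" → no match — must start with "prq"
2. "qrr" → no match — must start with "prq"
3. "prqrrpr" → no match
4. "prqprpr" → match
5. "pqq" → no match — must start with "prq"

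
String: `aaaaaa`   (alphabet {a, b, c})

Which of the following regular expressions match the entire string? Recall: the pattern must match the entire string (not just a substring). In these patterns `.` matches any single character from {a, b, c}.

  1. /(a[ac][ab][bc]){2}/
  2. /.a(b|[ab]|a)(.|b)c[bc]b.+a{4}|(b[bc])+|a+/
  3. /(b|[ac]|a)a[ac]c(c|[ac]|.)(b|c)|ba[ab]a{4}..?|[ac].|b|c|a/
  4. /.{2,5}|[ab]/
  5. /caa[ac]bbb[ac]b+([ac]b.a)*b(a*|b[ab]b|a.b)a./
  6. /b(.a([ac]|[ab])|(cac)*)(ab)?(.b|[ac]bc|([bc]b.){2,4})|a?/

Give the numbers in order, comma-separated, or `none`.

1 → no match
2 → match
3 → no match
4 → no match
5 → no match — must start with `caa`
6 → no match

2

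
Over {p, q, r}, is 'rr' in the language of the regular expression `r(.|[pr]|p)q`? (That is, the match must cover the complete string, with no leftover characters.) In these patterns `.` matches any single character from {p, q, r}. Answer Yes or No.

No

Every match must end with 'q', but 'rr' does not.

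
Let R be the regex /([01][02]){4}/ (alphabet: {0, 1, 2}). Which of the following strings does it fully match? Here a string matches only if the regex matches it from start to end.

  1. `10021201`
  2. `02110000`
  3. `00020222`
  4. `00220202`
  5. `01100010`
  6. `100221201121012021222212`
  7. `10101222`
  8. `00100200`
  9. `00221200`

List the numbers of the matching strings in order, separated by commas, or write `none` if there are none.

1 → no match
2 → no match
3 → no match
4 → no match
5 → no match
6 → no match
7 → no match
8 → match
9 → no match

8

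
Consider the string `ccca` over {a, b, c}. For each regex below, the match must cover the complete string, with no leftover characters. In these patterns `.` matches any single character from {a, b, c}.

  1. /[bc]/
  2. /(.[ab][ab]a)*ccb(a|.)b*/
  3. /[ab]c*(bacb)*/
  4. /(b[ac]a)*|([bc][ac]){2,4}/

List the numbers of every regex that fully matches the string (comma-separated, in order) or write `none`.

4

1 → no match
2 → no match
3 → no match
4 → match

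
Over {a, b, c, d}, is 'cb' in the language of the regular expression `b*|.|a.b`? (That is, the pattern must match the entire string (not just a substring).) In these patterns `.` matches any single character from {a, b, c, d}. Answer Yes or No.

No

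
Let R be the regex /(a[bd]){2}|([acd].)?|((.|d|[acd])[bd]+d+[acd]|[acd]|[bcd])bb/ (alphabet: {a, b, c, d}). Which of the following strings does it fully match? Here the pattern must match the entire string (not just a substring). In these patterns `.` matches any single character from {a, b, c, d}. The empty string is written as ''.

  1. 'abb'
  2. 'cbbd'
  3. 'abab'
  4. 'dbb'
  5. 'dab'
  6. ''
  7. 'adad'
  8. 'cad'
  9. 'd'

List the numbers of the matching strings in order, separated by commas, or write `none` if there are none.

1, 3, 4, 6, 7

1 → match
2 → no match
3 → match
4 → match
5 → no match
6 → match
7 → match
8 → no match
9 → no match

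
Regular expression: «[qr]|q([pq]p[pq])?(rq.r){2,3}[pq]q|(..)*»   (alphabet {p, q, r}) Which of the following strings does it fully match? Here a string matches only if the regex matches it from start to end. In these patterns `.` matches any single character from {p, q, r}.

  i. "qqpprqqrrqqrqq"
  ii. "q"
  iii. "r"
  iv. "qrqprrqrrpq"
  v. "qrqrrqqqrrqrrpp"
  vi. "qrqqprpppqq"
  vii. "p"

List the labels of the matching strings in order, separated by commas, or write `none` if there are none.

i → match
ii → match
iii → match
iv → match
v → no match
vi → no match
vii → no match

i, ii, iii, iv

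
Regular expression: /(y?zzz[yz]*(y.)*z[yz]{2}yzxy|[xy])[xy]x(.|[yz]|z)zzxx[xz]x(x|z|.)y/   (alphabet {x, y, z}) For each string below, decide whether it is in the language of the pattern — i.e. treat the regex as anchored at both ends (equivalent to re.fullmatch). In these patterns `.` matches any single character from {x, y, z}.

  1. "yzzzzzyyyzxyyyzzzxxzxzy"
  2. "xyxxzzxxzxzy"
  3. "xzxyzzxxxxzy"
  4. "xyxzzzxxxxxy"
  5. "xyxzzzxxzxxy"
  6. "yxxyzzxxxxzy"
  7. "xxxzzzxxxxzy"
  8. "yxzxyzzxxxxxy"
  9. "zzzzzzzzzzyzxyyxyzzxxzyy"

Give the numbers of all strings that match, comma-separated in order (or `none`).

2, 4, 5, 6, 7

1 → no match
2 → match
3 → no match
4 → match
5 → match
6 → match
7 → match
8 → no match
9 → no match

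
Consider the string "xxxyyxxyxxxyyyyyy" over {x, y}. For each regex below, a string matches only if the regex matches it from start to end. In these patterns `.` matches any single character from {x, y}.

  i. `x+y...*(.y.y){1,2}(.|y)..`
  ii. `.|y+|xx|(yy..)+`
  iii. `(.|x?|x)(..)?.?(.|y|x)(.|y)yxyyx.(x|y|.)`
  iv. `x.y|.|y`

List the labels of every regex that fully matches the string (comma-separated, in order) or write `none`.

i

i → match
ii → no match
iii → no match
iv → no match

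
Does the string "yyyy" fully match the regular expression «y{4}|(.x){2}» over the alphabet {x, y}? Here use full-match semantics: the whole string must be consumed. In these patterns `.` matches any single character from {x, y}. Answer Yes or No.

Yes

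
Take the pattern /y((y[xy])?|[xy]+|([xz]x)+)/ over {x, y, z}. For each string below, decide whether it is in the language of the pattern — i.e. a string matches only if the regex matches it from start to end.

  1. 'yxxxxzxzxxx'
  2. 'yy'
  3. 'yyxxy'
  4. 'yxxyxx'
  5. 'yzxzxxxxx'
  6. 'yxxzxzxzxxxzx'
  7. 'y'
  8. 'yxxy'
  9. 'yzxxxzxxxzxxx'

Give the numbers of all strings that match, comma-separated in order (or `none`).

1 → match
2 → match
3 → match
4 → match
5 → match
6 → match
7 → match
8 → match
9 → match

1, 2, 3, 4, 5, 6, 7, 8, 9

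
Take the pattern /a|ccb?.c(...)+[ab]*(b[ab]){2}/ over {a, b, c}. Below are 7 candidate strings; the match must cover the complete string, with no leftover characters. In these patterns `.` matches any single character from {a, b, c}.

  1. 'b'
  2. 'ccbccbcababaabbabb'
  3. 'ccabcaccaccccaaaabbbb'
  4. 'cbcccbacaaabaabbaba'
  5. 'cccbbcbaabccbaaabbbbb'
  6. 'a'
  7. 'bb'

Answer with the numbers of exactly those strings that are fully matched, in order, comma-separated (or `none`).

1 → no match
2 → match
3 → no match
4 → no match
5 → no match
6 → match
7 → no match

2, 6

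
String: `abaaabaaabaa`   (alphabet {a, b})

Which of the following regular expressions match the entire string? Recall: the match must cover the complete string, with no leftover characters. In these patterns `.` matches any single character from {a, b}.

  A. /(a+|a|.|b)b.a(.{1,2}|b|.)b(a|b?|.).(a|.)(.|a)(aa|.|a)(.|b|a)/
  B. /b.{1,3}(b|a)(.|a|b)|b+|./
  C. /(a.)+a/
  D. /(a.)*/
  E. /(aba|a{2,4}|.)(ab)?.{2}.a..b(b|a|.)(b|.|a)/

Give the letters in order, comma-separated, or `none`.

A, D, E

A → match
B → no match
C → no match
D → match
E → match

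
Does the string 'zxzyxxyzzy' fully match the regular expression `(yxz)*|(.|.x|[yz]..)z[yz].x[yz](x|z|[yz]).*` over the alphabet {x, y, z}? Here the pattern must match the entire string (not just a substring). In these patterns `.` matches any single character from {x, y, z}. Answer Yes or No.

Yes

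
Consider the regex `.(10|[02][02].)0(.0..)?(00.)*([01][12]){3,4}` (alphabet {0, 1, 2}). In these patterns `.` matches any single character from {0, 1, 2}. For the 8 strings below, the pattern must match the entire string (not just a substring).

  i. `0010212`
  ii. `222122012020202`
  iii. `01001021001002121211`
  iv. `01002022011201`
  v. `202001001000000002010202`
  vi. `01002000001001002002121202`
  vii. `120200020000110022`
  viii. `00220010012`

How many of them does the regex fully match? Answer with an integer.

4

i → no match
ii → no match
iii → match
iv → match
v → match
vi → match
vii → no match
viii → no match
Total matched: 4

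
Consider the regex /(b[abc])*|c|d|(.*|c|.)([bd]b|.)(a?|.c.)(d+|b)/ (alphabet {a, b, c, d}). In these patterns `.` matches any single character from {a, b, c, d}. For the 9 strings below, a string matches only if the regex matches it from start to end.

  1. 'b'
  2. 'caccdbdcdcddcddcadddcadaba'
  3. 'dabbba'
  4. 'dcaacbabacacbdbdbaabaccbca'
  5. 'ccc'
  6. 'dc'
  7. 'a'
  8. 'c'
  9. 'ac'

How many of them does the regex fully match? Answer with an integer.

1 → no match
2 → no match
3 → no match
4 → no match
5 → no match
6 → no match
7 → no match
8 → match
9 → no match
Total matched: 1

1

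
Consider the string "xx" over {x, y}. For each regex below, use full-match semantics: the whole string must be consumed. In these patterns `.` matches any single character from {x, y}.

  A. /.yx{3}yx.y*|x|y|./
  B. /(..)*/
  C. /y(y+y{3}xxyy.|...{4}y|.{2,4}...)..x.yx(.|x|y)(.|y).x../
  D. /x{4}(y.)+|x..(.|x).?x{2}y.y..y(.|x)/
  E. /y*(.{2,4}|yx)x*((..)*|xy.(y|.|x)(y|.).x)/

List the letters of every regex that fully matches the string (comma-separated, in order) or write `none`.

A → no match
B → match
C → no match — must start with "y"
D → no match
E → match

B, E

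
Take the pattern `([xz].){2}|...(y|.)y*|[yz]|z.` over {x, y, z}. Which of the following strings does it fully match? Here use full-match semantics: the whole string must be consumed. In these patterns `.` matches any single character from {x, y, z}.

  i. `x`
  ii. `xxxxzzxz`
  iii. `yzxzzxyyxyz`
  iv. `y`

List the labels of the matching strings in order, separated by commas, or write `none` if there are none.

i → no match
ii → no match
iii → no match
iv → match

iv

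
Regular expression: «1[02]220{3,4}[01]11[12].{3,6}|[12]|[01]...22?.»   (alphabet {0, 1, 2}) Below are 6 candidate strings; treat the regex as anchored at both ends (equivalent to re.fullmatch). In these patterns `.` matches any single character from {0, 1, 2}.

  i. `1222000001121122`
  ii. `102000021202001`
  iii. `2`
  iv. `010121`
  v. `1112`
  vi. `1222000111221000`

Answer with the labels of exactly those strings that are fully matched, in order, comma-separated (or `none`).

i → match
ii → no match
iii → match
iv → match
v → no match
vi → match

i, iii, iv, vi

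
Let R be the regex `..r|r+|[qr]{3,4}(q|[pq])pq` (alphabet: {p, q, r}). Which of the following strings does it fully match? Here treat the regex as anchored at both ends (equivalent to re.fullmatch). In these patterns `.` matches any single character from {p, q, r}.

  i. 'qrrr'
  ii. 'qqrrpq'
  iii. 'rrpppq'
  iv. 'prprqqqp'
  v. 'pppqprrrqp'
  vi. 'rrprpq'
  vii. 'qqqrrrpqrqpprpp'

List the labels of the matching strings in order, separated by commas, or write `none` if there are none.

none

i → no match
ii → no match
iii → no match
iv → no match
v → no match
vi → no match
vii → no match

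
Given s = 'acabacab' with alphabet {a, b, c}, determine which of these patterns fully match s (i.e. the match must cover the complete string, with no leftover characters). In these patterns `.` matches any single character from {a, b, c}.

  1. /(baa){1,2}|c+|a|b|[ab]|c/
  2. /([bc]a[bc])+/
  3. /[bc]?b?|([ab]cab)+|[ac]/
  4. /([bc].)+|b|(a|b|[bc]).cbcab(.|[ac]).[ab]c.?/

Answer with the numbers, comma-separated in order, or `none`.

3

1 → no match
2 → no match
3 → match
4 → no match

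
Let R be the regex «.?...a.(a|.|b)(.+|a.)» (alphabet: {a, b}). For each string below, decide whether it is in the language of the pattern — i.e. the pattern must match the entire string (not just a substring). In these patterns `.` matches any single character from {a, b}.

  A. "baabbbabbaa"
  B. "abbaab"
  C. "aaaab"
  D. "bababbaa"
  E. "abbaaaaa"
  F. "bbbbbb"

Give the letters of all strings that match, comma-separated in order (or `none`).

D, E

A → no match
B → no match
C → no match
D → match
E → match
F → no match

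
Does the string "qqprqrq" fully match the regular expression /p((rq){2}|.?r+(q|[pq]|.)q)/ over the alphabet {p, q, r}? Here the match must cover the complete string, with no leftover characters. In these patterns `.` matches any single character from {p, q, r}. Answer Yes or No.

No

Every match must start with "p", but "qqprqrq" does not.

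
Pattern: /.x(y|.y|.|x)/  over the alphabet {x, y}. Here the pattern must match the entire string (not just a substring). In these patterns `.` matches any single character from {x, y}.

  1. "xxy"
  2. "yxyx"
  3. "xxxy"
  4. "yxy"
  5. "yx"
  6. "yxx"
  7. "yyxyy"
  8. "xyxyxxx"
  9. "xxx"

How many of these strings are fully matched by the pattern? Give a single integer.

5

1 → match
2 → no match
3 → match
4 → match
5 → no match
6 → match
7 → no match
8 → no match
9 → match
Total matched: 5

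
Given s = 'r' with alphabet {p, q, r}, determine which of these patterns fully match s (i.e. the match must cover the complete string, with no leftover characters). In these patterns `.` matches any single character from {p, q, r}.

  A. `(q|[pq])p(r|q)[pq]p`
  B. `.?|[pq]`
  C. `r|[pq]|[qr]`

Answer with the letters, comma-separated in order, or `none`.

A → no match — must end with 'p'
B → match
C → match

B, C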